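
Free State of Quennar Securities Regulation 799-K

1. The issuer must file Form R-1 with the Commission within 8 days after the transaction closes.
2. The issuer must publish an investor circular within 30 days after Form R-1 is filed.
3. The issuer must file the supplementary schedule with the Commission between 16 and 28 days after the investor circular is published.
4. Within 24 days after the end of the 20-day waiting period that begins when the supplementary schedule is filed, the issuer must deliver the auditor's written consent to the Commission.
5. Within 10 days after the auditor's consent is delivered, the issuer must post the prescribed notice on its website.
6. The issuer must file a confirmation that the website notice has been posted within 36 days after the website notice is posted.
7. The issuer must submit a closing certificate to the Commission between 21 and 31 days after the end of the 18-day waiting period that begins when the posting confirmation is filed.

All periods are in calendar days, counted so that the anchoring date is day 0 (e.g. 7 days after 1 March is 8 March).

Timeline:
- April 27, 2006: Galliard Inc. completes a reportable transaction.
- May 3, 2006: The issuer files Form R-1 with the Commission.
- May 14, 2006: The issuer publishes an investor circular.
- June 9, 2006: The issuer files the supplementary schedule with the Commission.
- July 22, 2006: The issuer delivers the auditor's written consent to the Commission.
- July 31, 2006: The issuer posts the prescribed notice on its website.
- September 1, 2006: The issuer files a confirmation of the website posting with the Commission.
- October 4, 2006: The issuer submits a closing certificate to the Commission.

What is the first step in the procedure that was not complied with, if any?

Step 1: 8 days after April 27, 2006 (when the transaction closes) is May 5, 2006; completed May 3, 2006, before the deadline.
Step 2: 30 days after May 3, 2006 (when Form R-1 is filed) is June 2, 2006; done May 14, 2006 — timely.
Step 3: the window is 16–28 days after May 14, 2006 (when the investor circular is published), so May 30, 2006 through June 11, 2006; June 9, 2006 falls inside that range.
Step 4: 24 days after June 29, 2006 (end of the 20-day waiting period, which began when the supplementary schedule is filed on June 9, 2006) is July 23, 2006; done July 22, 2006 — timely.
Step 5: 10 days after July 22, 2006 (when the auditor's consent is delivered) is August 1, 2006; July 31, 2006 is within that limit.
Step 6: 36 days after July 31, 2006 (when the website notice is posted) is September 5, 2006; September 1, 2006 is within that limit.
Step 7: the window is 21–31 days after September 19, 2006 (end of the 18-day waiting period, which began when the posting confirmation is filed on September 1, 2006), so October 10, 2006 through October 20, 2006; October 4, 2006 is 6 days too early.
The procedure was therefore not followed at step 7.

Step 7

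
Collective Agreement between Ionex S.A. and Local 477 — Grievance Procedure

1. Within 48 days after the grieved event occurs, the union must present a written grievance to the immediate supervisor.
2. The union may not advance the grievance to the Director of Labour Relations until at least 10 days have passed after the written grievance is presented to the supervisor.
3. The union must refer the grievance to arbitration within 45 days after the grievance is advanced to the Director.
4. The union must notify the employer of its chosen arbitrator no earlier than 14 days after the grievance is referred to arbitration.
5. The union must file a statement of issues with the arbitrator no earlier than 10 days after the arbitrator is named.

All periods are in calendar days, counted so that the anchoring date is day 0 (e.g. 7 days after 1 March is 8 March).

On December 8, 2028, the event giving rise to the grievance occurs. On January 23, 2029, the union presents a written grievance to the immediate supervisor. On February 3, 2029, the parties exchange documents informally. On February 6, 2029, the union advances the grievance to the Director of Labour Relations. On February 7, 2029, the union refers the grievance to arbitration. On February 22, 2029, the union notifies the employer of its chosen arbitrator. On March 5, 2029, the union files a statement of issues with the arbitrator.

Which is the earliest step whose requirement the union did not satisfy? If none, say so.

None — every step was satisfied

Step 1 — counting 48 days from December 8, 2028 (when the grieved event occurs) gives a deadline of January 25, 2029; completed January 23, 2029, before the deadline.
Step 2 — must wait 10 days from January 23, 2029 (when the written grievance is presented to the supervisor), so not before February 2, 2029; February 6, 2029 is on or after that date.
Step 3 — counting 45 days from February 6, 2029 (when the grievance is advanced to the Director) gives a deadline of March 23, 2029; completed February 7, 2029, before the deadline.
Step 4 — must wait 14 days from February 7, 2029 (when the grievance is referred to arbitration), so not before February 21, 2029; done February 22, 2029, after the minimum wait.
Step 5 — must wait 10 days from February 22, 2029 (when the arbitrator is named), so not before March 4, 2029; done March 5, 2029 — permitted.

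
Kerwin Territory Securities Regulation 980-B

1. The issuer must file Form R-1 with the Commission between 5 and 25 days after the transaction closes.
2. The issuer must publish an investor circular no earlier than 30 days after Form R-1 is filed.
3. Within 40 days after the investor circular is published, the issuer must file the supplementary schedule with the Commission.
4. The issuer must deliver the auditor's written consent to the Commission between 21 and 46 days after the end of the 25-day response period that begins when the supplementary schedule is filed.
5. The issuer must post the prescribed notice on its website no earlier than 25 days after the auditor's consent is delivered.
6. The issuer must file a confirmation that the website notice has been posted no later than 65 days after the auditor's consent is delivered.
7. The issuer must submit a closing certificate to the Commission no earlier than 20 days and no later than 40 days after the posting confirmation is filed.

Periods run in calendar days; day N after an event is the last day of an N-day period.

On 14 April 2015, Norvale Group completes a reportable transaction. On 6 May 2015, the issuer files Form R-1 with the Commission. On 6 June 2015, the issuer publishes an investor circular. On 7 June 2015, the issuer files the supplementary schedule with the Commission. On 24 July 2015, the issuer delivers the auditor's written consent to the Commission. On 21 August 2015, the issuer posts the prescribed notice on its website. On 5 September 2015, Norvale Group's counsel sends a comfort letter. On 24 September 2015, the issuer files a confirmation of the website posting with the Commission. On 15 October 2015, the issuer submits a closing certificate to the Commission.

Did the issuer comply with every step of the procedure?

Yes

(1) the permitted window runs from 14 April 2015 + 5 = 19 April 2015 to 14 April 2015 + 25 = 9 May 2015; 6 May 2015 falls inside that range.
(2) permitted from 6 May 2015 + 30 days = 5 June 2015 onward; done 6 June 2015 — permitted.
(3) due by 6 June 2015 + 40 days = 16 July 2015; completed 7 June 2015, before the deadline.
(4) the permitted window runs from 2 July 2015 + 21 = 23 July 2015 to 2 July 2015 + 46 = 17 August 2015; done 24 July 2015 — within the window.
(5) permitted from 24 July 2015 + 25 days = 18 August 2015 onward; done 21 August 2015, after the minimum wait.
(6) due by 24 July 2015 + 65 days = 27 September 2015; done 24 September 2015 — timely.
(7) the permitted window runs from 24 September 2015 + 20 = 14 October 2015 to 24 September 2015 + 40 = 3 November 2015; done 15 October 2015, which is between those dates.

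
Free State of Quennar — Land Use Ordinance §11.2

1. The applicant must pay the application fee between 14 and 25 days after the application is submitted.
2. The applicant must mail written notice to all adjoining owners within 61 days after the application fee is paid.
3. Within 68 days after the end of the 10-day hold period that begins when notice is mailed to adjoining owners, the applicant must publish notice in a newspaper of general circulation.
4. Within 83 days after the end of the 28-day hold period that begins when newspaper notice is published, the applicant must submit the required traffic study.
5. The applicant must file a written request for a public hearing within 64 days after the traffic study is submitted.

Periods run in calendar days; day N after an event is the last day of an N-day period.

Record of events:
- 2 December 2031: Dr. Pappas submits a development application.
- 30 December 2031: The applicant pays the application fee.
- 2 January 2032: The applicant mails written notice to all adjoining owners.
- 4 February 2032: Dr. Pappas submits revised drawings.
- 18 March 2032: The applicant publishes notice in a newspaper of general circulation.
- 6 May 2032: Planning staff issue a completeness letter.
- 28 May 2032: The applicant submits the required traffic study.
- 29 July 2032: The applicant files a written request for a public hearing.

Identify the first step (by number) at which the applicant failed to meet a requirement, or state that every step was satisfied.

Step 1

Step 1 — 14 and 25 days from 2 December 2031 (when the application is submitted) are 16 December 2031 and 27 December 2031 respectively; done 30 December 2031 — 3 days after the window closed.
No need to go further; step 1 was not satisfied.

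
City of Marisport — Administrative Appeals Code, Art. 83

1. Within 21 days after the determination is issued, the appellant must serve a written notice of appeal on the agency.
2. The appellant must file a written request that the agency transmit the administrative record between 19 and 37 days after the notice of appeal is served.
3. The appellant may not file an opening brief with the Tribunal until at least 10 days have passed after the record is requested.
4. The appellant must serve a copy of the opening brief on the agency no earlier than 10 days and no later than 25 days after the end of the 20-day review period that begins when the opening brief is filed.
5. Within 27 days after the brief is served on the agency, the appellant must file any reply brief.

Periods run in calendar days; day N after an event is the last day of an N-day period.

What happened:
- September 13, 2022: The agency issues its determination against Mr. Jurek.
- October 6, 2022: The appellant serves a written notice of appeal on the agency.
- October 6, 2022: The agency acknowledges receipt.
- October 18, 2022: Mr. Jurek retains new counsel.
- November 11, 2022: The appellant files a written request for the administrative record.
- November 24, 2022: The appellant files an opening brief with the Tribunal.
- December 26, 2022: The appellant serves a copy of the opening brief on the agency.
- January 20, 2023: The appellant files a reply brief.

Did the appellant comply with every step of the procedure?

(1) due by September 13, 2022 + 21 days = October 4, 2022; not done until October 6, 2022, 2 days after the deadline.
No need to go further; step 1 was not satisfied.

No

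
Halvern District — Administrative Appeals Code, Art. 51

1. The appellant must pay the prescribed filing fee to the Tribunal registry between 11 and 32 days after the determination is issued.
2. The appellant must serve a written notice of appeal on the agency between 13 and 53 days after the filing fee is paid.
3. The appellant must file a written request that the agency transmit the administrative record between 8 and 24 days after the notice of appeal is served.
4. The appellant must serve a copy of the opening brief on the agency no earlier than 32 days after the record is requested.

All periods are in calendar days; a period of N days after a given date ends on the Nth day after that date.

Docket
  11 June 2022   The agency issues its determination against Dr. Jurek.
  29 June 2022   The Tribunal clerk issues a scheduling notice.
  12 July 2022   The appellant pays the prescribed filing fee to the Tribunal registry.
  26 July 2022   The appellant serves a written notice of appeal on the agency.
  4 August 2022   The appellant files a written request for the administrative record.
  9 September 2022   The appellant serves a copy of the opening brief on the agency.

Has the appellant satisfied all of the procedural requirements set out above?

Yes

(1) the permitted window runs from 11 June 2022 + 11 = 22 June 2022 to 11 June 2022 + 32 = 13 July 2022; 12 July 2022 falls inside that range.
(2) the permitted window runs from 12 July 2022 + 13 = 25 July 2022 to 12 July 2022 + 53 = 3 September 2022; 26 July 2022 falls inside that range.
(3) the permitted window runs from 26 July 2022 + 8 = 3 August 2022 to 26 July 2022 + 24 = 19 August 2022; 4 August 2022 falls inside that range.
(4) permitted from 4 August 2022 + 32 days = 5 September 2022 onward; 9 September 2022 is on or after that date.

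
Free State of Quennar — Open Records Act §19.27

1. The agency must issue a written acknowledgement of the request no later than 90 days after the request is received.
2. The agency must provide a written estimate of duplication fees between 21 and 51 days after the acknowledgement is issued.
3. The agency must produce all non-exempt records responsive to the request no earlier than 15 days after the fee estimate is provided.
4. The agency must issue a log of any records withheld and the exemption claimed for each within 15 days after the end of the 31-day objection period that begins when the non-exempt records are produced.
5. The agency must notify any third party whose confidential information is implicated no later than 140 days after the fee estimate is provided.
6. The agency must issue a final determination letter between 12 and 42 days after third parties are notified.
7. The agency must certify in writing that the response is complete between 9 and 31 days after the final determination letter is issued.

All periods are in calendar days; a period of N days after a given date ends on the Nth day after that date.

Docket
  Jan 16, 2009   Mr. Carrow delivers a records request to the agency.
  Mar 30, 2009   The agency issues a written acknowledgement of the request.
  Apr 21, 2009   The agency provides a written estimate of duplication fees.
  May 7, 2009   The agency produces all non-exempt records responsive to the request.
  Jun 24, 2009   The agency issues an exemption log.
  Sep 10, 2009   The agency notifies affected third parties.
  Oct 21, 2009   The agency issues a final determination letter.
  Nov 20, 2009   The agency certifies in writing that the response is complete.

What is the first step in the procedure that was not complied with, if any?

Step 1: 90 days after Jan 16, 2009 (when the request is received) is Apr 16, 2009; Mar 30, 2009 is within that limit.
Step 2: the window is 21–51 days after Mar 30, 2009 (when the acknowledgement is issued), so Apr 20, 2009 through May 20, 2009; done Apr 21, 2009 — within the window.
Step 3: the earliest permitted date is 15 days after Apr 21, 2009 (when the fee estimate is provided), i.e. May 6, 2009; done May 7, 2009, after the minimum wait.
Step 4: 15 days after Jun 7, 2009 (end of the 31-day objection period, which began when the non-exempt records are produced on May 7, 2009) is Jun 22, 2009; Jun 24, 2009 misses that deadline by 2 days.

Step 4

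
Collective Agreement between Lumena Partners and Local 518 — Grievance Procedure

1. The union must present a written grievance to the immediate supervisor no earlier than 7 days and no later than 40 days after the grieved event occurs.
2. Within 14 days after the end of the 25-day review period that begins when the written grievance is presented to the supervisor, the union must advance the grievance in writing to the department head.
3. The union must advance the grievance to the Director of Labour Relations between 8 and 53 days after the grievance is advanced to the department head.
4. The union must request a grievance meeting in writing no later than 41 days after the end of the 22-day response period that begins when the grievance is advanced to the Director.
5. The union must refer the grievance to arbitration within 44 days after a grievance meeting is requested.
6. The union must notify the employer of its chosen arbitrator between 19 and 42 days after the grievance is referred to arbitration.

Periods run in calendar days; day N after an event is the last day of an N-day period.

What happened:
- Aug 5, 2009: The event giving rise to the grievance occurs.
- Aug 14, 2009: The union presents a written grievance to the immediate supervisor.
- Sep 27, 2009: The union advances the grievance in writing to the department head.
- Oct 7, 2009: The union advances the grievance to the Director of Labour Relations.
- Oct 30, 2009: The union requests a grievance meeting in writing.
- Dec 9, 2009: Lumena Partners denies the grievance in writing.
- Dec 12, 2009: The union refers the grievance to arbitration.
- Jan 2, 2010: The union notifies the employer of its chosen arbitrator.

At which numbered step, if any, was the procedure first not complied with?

Step 2

Step 1 — 7 and 40 days from Aug 5, 2009 (when the grieved event occurs) are Aug 12, 2009 and Sep 14, 2009 respectively; Aug 14, 2009 falls inside that range.
Step 2 — counting 14 days from Sep 8, 2009 (end of the 25-day review period, which began when the written grievance is presented to the supervisor on Aug 14, 2009) gives a deadline of Sep 22, 2009; Sep 27, 2009 misses that deadline by 5 days.
The procedure was therefore not followed at step 2.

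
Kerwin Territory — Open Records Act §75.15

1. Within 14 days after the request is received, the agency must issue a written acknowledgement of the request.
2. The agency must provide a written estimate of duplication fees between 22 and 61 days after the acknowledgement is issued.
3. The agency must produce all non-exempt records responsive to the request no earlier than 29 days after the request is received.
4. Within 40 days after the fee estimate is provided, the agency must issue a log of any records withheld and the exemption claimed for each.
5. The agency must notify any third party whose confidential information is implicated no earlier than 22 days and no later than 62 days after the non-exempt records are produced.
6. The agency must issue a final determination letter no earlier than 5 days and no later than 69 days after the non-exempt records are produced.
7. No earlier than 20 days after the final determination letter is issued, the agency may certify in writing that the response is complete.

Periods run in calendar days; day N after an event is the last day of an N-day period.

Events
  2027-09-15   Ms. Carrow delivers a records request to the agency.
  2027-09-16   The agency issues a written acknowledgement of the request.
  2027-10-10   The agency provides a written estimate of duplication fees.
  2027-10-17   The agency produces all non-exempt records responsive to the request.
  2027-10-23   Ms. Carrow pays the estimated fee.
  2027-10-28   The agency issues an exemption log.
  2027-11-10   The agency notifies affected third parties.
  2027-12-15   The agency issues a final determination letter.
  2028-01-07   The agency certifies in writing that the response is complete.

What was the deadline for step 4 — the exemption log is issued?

2027-11-19

Step 4 runs from 2027-10-10, when the fee estimate is provided. 40 days after 2027-10-10 is 2027-11-19.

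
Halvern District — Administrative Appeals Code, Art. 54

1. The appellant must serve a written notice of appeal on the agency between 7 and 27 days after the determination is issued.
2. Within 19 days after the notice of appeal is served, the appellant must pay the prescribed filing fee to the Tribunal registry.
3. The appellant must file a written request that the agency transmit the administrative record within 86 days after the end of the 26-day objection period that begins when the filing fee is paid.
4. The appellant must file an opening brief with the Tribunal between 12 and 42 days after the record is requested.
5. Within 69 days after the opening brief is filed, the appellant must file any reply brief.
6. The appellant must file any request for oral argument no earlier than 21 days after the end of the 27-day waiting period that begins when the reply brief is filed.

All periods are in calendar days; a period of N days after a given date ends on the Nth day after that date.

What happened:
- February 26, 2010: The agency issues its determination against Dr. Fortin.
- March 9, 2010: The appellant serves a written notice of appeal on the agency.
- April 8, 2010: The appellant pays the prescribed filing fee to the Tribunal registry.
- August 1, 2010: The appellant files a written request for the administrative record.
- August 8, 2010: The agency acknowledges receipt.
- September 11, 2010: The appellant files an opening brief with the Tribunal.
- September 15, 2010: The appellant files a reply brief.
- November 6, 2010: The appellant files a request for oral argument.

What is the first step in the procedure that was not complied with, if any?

Step 2

Step 1: the window is 7–27 days after February 26, 2010 (when the determination is issued), so March 5, 2010 through March 25, 2010; March 9, 2010 falls inside that range.
Step 2: 19 days after March 9, 2010 (when the notice of appeal is served) is March 28, 2010; done April 8, 2010 — 11 days late.
That is the first point of non-compliance.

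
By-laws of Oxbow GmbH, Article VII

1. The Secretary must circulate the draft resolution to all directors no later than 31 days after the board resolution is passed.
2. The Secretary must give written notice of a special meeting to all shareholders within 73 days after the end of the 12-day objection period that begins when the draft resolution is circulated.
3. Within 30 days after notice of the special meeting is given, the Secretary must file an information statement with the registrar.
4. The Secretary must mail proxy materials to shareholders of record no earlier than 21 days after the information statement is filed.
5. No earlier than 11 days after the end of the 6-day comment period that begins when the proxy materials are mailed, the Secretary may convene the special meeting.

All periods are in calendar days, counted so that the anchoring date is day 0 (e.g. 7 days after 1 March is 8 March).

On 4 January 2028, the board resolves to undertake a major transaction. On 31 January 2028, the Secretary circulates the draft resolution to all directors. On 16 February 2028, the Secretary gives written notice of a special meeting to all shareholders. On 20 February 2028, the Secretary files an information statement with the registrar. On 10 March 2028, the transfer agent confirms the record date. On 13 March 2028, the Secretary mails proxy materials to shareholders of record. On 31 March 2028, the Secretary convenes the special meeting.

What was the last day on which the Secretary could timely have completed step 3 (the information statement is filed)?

17 March 2028

Step 3 runs from 16 February 2028, when notice of the special meeting is given. 30 days after 16 February 2028 is 17 March 2028.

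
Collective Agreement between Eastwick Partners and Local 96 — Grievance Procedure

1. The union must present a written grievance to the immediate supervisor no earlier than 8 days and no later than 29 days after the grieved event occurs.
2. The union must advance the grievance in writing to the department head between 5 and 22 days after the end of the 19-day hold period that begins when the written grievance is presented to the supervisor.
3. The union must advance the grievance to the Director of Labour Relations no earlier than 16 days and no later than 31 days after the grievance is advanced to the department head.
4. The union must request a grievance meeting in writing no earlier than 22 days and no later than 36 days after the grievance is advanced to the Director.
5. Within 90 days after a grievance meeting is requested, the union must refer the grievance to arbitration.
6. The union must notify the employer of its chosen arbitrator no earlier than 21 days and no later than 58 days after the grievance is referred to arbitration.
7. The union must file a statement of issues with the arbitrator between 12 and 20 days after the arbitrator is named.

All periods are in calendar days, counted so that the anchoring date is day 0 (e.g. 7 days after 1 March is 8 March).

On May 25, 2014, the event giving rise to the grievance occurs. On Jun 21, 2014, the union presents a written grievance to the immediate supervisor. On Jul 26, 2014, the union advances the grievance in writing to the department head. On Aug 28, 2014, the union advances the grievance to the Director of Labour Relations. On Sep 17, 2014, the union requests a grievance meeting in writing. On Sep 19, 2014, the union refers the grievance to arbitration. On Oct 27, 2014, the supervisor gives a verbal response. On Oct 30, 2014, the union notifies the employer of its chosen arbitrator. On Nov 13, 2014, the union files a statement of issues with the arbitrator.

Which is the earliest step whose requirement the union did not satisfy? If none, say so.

Step 3

Step 1 — 8 and 29 days from May 25, 2014 (when the grieved event occurs) are Jun 2, 2014 and Jun 23, 2014 respectively; Jun 21, 2014 falls inside that range.
Step 2 — 5 and 22 days from Jul 10, 2014 (end of the 19-day hold period, which began when the written grievance is presented to the supervisor on Jun 21, 2014) are Jul 15, 2014 and Aug 1, 2014 respectively; done Jul 26, 2014 — within the window.
Step 3 — 16 and 31 days from Jul 26, 2014 (when the grievance is advanced to the department head) are Aug 11, 2014 and Aug 26, 2014 respectively; done Aug 28, 2014 — 2 days after the window closed.
The procedure was therefore not followed at step 3.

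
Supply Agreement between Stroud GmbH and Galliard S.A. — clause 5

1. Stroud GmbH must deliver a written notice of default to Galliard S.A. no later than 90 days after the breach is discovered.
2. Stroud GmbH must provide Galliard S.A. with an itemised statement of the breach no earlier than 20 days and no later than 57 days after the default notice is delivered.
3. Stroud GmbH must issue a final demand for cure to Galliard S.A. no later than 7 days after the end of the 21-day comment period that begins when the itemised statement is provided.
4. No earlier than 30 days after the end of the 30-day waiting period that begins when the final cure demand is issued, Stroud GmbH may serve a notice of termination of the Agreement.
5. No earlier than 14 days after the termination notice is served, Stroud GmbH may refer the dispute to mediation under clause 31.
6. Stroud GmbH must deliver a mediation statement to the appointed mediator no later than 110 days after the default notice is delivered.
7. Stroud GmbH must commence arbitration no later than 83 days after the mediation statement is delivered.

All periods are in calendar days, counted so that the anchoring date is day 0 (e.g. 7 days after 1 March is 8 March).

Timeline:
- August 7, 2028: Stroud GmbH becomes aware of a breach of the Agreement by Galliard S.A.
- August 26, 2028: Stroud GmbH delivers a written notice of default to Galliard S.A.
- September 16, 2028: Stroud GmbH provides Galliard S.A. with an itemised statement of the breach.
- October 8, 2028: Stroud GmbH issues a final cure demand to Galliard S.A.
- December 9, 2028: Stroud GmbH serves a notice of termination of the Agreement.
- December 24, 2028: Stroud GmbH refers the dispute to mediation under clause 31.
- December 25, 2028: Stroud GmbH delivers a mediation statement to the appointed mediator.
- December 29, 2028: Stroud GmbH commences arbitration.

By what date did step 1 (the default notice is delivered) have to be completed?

Step 1 runs from August 7, 2028, when the breach is discovered. 90 days after August 7, 2028 is November 5, 2028.

November 5, 2028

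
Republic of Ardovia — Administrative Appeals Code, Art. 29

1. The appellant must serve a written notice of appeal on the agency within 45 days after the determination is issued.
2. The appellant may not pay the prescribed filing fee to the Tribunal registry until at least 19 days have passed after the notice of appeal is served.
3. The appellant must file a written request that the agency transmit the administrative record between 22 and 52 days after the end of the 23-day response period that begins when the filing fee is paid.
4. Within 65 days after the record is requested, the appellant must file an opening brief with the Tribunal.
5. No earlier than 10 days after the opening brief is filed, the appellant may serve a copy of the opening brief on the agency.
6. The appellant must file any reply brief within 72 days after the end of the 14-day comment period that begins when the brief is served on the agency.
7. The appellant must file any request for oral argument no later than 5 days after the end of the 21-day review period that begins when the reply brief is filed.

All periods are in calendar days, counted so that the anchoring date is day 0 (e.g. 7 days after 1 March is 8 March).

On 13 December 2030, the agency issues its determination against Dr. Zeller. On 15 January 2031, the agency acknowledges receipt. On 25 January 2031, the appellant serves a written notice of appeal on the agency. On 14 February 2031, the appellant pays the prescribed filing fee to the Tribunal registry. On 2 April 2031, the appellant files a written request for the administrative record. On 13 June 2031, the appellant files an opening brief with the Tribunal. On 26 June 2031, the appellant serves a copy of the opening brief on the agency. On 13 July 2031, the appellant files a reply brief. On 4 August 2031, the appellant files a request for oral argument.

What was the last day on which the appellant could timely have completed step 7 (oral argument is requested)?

8 August 2031

The reply brief is filed on 13 July 2031; the 21-day review period therefore ends 3 August 2031, and step 7 runs from that date. 5 days after 3 August 2031 is 8 August 2031.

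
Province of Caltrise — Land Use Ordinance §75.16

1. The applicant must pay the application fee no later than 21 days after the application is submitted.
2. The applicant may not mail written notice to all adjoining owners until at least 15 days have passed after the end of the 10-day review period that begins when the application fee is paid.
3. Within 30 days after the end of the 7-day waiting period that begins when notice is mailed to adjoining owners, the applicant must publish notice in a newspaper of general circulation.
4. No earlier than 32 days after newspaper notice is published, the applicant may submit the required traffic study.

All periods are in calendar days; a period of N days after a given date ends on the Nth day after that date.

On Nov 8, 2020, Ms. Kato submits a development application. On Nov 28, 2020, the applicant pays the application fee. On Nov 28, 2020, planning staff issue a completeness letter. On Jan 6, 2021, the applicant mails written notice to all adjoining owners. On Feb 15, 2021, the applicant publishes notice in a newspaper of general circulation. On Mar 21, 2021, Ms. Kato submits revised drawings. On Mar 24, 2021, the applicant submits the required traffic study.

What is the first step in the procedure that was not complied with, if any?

Step 1 — counting 21 days from Nov 8, 2020 (when the application is submitted) gives a deadline of Nov 29, 2020; done Nov 28, 2020 — timely.
Step 2 — must wait 15 days from Dec 8, 2020 (end of the 10-day review period, which began when the application fee is paid on Nov 28, 2020), so not before Dec 23, 2020; done Jan 6, 2021 — permitted.
Step 3 — counting 30 days from Jan 13, 2021 (end of the 7-day waiting period, which began when notice is mailed to adjoining owners on Jan 6, 2021) gives a deadline of Feb 12, 2021; done Feb 15, 2021 — 3 days late.
Later steps need not be reached.

Step 3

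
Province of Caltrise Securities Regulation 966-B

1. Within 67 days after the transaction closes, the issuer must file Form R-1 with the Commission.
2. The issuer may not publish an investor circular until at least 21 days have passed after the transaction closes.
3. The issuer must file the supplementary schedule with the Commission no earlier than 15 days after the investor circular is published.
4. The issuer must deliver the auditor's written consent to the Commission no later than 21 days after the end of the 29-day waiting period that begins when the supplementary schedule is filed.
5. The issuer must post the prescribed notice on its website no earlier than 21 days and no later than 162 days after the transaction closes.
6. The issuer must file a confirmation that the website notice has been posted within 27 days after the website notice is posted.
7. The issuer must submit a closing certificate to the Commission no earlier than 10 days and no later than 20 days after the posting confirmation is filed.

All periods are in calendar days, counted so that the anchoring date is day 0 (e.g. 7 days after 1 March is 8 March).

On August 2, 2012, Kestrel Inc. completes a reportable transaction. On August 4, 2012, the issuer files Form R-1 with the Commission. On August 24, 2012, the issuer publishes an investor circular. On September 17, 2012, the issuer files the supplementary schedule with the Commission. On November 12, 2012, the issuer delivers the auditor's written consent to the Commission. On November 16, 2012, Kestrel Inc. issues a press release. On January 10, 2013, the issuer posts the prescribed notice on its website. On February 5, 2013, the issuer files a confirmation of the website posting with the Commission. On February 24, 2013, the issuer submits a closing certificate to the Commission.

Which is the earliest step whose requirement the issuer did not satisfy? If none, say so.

Step 4

Step 1 — counting 67 days from August 2, 2012 (when the transaction closes) gives a deadline of October 8, 2012; August 4, 2012 is within that limit.
Step 2 — must wait 21 days from August 2, 2012 (when the transaction closes), so not before August 23, 2012; done August 24, 2012 — permitted.
Step 3 — must wait 15 days from August 24, 2012 (when the investor circular is published), so not before September 8, 2012; done September 17, 2012, after the minimum wait.
Step 4 — counting 21 days from October 16, 2012 (end of the 29-day waiting period, which began when the supplementary schedule is filed on September 17, 2012) gives a deadline of November 6, 2012; done November 12, 2012 — 6 days late.
Later steps need not be reached.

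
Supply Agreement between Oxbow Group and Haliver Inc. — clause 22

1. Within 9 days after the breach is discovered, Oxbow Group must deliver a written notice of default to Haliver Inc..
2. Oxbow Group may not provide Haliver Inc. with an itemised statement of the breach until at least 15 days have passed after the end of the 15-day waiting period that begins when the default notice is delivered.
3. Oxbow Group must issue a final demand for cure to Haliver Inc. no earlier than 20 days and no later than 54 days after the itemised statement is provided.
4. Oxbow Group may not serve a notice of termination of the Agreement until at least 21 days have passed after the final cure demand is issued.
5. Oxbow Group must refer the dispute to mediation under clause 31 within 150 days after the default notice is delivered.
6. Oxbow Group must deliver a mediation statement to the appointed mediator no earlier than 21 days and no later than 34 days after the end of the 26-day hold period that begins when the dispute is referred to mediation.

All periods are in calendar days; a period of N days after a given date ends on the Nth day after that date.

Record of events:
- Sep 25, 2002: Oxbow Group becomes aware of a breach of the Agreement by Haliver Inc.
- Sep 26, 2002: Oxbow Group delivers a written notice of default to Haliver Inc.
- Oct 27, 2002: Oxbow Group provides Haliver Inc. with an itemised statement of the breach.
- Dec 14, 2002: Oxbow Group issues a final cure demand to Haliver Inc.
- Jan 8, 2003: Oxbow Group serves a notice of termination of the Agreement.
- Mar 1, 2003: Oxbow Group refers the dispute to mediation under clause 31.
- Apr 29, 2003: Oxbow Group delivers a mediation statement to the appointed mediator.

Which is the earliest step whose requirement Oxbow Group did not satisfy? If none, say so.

Step 5

Step 1 — counting 9 days from Sep 25, 2002 (when the breach is discovered) gives a deadline of Oct 4, 2002; completed Sep 26, 2002, before the deadline.
Step 2 — must wait 15 days from Oct 11, 2002 (end of the 15-day waiting period, which began when the default notice is delivered on Sep 26, 2002), so not before Oct 26, 2002; done Oct 27, 2002, after the minimum wait.
Step 3 — 20 and 54 days from Oct 27, 2002 (when the itemised statement is provided) are Nov 16, 2002 and Dec 20, 2002 respectively; Dec 14, 2002 falls inside that range.
Step 4 — must wait 21 days from Dec 14, 2002 (when the final cure demand is issued), so not before Jan 4, 2003; done Jan 8, 2003 — permitted.
Step 5 — counting 150 days from Sep 26, 2002 (when the default notice is delivered) gives a deadline of Feb 23, 2003; Mar 1, 2003 misses that deadline by 6 days.
No need to go further; step 5 was not satisfied.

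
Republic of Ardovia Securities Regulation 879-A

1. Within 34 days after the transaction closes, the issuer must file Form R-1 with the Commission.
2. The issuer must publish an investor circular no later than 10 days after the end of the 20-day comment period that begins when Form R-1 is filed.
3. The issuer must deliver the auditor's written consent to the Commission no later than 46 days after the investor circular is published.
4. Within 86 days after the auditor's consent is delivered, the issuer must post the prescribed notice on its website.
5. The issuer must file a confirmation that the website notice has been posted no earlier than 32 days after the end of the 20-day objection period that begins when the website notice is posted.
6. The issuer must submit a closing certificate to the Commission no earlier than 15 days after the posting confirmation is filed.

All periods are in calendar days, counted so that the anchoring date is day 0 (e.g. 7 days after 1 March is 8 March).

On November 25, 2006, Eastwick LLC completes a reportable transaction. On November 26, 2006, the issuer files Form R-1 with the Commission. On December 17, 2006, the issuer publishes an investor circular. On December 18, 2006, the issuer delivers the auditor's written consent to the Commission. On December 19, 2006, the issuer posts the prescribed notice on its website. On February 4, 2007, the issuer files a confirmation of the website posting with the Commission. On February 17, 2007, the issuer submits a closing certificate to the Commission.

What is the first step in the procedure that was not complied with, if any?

Step 1: 34 days after November 25, 2006 (when the transaction closes) is December 29, 2006; done November 26, 2006 — timely.
Step 2: 10 days after December 16, 2006 (end of the 20-day comment period, which began when Form R-1 is filed on November 26, 2006) is December 26, 2006; done December 17, 2006 — timely.
Step 3: 46 days after December 17, 2006 (when the investor circular is published) is February 1, 2007; done December 18, 2006 — timely.
Step 4: 86 days after December 18, 2006 (when the auditor's consent is delivered) is March 14, 2007; done December 19, 2006 — timely.
Step 5: the earliest permitted date is 32 days after January 8, 2007 (end of the 20-day objection period, which began when the website notice is posted on December 19, 2006), i.e. February 9, 2007; acted on February 4, 2007, 5 days prematurely.

Step 5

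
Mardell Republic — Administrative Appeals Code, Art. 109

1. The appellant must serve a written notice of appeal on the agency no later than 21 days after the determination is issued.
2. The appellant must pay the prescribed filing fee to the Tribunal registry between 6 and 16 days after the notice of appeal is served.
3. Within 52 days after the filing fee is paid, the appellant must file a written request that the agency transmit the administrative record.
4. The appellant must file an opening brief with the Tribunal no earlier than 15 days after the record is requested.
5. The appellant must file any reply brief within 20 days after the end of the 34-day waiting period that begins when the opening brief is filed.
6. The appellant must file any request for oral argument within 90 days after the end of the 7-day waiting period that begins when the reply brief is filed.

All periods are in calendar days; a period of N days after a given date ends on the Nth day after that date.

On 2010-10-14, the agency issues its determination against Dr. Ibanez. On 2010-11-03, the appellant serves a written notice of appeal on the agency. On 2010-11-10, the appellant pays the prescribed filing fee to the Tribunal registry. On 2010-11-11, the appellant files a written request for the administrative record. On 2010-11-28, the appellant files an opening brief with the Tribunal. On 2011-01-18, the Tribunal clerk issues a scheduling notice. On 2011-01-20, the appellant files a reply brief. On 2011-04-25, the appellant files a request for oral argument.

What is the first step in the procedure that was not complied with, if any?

(1) due by 2010-10-14 + 21 days = 2010-11-04; 2010-11-03 is within that limit.
(2) the permitted window runs from 2010-11-03 + 6 = 2010-11-09 to 2010-11-03 + 16 = 2010-11-19; done 2010-11-10, which is between those dates.
(3) due by 2010-11-10 + 52 days = 2011-01-01; completed 2010-11-11, before the deadline.
(4) permitted from 2010-11-11 + 15 days = 2010-11-26 onward; done 2010-11-28 — permitted.
(5) due by 2011-01-01 + 20 days = 2011-01-21; 2011-01-20 is within that limit.
(6) due by 2011-01-27 + 90 days = 2011-04-27; completed 2011-04-25, before the deadline.

None — every step was satisfied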